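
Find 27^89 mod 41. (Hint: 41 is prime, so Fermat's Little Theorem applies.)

Step 1: Since 41 is prime, by Fermat's Little Theorem: 27^40 = 1 (mod 41).
Step 2: Reduce exponent: 89 mod 40 = 9.
Step 3: So 27^89 = 27^9 (mod 41).
Step 4: 27^9 mod 41 = 27.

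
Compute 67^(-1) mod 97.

Step 1: We need x such that 67 * x = 1 (mod 97).
Step 2: Using the extended Euclidean algorithm or trial:
  67 * 42 = 2814 = 29 * 97 + 1.
Step 3: Since 2814 mod 97 = 1, the inverse is x = 42.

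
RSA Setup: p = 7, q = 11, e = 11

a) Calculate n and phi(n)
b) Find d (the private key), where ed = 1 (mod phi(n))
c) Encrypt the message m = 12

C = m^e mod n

Step 1: n = 7 * 11 = 77.
Step 2: phi(n) = (7-1)(11-1) = 6 * 10 = 60.
Step 3: Find d = 11^(-1) mod 60 = 11.
  Verify: 11 * 11 = 121 = 1 (mod 60).
Step 4: C = 12^11 mod 77 = 45.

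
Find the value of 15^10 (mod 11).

Step 1: Compute 15^10 mod 11 step by step, reducing modulo 11 at each step.
  15^1 mod 11 = 4
  15^2 mod 11 = (4 * 15) mod 11 = 5
  15^3 mod 11 = (5 * 15) mod 11 = 9
  15^4 mod 11 = (9 * 15) mod 11 = 3
  15^5 mod 11 = (3 * 15) mod 11 = 1
  15^6 mod 11 = (1 * 15) mod 11 = 4
  15^7 mod 11 = (4 * 15) mod 11 = 5
  15^8 mod 11 = (5 * 15) mod 11 = 9
  15^9 mod 11 = (9 * 15) mod 11 = 3
  15^10 mod 11 = (3 * 15) mod 11 = 1
Step 2: Result = 1.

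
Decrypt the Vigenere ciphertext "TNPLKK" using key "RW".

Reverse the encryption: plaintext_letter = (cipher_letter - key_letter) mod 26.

Step 1: Extend key: RWRWRW
Step 2: Decrypt each letter (c - k) mod 26:
  T(19) - R(17) = (19-17) mod 26 = 2 = C
  N(13) - W(22) = (13-22) mod 26 = 17 = R
  P(15) - R(17) = (15-17) mod 26 = 24 = Y
  L(11) - W(22) = (11-22) mod 26 = 15 = P
  K(10) - R(17) = (10-17) mod 26 = 19 = T
  K(10) - W(22) = (10-22) mod 26 = 14 = O
Plaintext: CRYPTO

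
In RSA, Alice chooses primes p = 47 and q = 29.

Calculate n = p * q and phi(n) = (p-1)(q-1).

Step 1: n = p * q = 47 * 29 = 1363.
Step 2: phi(n) = (p-1)(q-1) = 46 * 28 = 1288.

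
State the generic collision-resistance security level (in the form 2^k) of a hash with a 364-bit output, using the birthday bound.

Step 1: The birthday paradox gives collision probability ~50% after sqrt(2^n) = 2^(n/2) hashes.
Step 2: For 364-bit output: 2^(364/2) = 2^182.
Step 3: Approximately 2^182 hash computations needed.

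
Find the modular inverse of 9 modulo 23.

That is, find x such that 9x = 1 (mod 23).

Step 1: We need x such that 9 * x = 1 (mod 23).
Step 2: Using the extended Euclidean algorithm or trial:
  9 * 18 = 162 = 7 * 23 + 1.
Step 3: Since 162 mod 23 = 1, the inverse is x = 18.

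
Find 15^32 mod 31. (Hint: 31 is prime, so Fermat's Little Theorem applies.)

Step 1: Since 31 is prime, by Fermat's Little Theorem: 15^30 = 1 (mod 31).
Step 2: Reduce exponent: 32 mod 30 = 2.
Step 3: So 15^32 = 15^2 (mod 31).
Step 4: 15^2 mod 31 = 8.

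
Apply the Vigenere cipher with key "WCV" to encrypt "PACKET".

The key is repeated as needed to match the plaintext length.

Step 1: Repeat key to match plaintext length:
  Plaintext: PACKET
  Key:       WCVWCV
Step 2: Encrypt each letter:
  P(15) + W(22) = (15+22) mod 26 = 11 = L
  A(0) + C(2) = (0+2) mod 26 = 2 = C
  C(2) + V(21) = (2+21) mod 26 = 23 = X
  K(10) + W(22) = (10+22) mod 26 = 6 = G
  E(4) + C(2) = (4+2) mod 26 = 6 = G
  T(19) + V(21) = (19+21) mod 26 = 14 = O
Ciphertext: LCXGGO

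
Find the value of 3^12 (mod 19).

Step 1: Compute 3^12 mod 19 step by step, reducing modulo 19 at each step.
  3^1 mod 19 = 3
  3^2 mod 19 = (3 * 3) mod 19 = 9
  3^3 mod 19 = (9 * 3) mod 19 = 8
  3^4 mod 19 = (8 * 3) mod 19 = 5
  3^5 mod 19 = (5 * 3) mod 19 = 15
  3^6 mod 19 = (15 * 3) mod 19 = 7
  3^7 mod 19 = (7 * 3) mod 19 = 2
  3^8 mod 19 = (2 * 3) mod 19 = 6
  3^9 mod 19 = (6 * 3) mod 19 = 18
  3^10 mod 19 = (18 * 3) mod 19 = 16
  3^11 mod 19 = (16 * 3) mod 19 = 10
  3^12 mod 19 = (10 * 3) mod 19 = 11
Step 2: Result = 11.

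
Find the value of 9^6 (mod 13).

Step 1: Compute 9^6 mod 13 step by step, reducing modulo 13 at each step.
  9^1 mod 13 = 9
  9^2 mod 13 = (9 * 9) mod 13 = 3
  9^3 mod 13 = (3 * 9) mod 13 = 1
  9^4 mod 13 = (1 * 9) mod 13 = 9
  9^5 mod 13 = (9 * 9) mod 13 = 3
  9^6 mod 13 = (3 * 9) mod 13 = 1
Step 2: Result = 1.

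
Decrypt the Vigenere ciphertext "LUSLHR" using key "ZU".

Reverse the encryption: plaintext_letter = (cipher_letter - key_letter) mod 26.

Step 1: Extend key: ZUZUZU
Step 2: Decrypt each letter (c - k) mod 26:
  L(11) - Z(25) = (11-25) mod 26 = 12 = M
  U(20) - U(20) = (20-20) mod 26 = 0 = A
  S(18) - Z(25) = (18-25) mod 26 = 19 = T
  L(11) - U(20) = (11-20) mod 26 = 17 = R
  H(7) - Z(25) = (7-25) mod 26 = 8 = I
  R(17) - U(20) = (17-20) mod 26 = 23 = X
Plaintext: MATRIX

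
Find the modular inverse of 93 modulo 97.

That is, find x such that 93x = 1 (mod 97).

Step 1: We need x such that 93 * x = 1 (mod 97).
Step 2: Using the extended Euclidean algorithm or trial:
  93 * 24 = 2232 = 23 * 97 + 1.
Step 3: Since 2232 mod 97 = 1, the inverse is x = 24.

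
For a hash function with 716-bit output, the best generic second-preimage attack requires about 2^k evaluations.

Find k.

Step 1: The hash has a 716-bit output.
Step 2: Second-preimage resistance means: given a specific input x, it should be infeasible to find a different y with h(y) = h(x).
With a 716-bit output, a generic search for a second preimage costs about 2^716 evaluations (each trial matches the fixed target with probability 2^-716).
Step 3: Security level = 716 bits.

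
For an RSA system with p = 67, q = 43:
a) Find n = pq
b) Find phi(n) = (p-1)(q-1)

Step 1: n = p * q = 67 * 43 = 2881.
Step 2: phi(n) = (p-1)(q-1) = 66 * 42 = 2772.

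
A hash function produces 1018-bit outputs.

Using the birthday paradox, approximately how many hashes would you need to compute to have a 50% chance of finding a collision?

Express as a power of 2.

Step 1: The birthday paradox gives collision probability ~50% after sqrt(2^n) = 2^(n/2) hashes.
Step 2: For 1018-bit output: 2^(1018/2) = 2^509.
Step 3: Approximately 2^509 hash computations needed.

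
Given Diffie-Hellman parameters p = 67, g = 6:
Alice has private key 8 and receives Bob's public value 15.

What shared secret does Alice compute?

Step 1: s = B^a mod p = 15^8 mod 67.
  15^1 mod 67 = 15
  15^2 mod 67 = (15 * 15) mod 67 = 24
  15^3 mod 67 = (24 * 15) mod 67 = 25
  15^4 mod 67 = (25 * 15) mod 67 = 40
  15^5 mod 67 = (40 * 15) mod 67 = 64
  15^6 mod 67 = (64 * 15) mod 67 = 22
  15^7 mod 67 = (22 * 15) mod 67 = 62
  15^8 mod 67 = (62 * 15) mod 67 = 59
Result: shared secret = 59.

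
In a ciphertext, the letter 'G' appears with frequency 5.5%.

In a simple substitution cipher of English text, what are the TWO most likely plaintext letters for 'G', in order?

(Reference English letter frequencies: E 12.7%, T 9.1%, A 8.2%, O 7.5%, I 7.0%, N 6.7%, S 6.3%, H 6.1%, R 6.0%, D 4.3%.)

Step 1: Observed frequency of 'G' is 5.5%.
Step 2: Compute distances to each reference frequency and sort:
  R (6.0%): difference = 0.5% <-- BEST
  H (6.1%): difference = 0.6% <-- RUNNER-UP
  S (6.3%): difference = 0.8%
  N (6.7%): difference = 1.2%
  D (4.3%): difference = 1.2%
Step 3: Most likely is 'R' (6.0%, diff 0.5%); second most likely is 'H' (6.1%, diff 0.6%).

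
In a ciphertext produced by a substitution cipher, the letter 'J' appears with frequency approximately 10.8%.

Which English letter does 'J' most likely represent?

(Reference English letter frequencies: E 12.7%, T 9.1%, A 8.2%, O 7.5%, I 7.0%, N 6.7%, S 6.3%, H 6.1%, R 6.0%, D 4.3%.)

Step 1: The observed frequency is 10.8%.
Step 2: Compare with English frequencies:
  E: 12.7% (difference: 1.9%)
  T: 9.1% (difference: 1.7%) <-- closest
  A: 8.2% (difference: 2.6%)
  O: 7.5% (difference: 3.3%)
  I: 7.0% (difference: 3.8%)
  N: 6.7% (difference: 4.1%)
  S: 6.3% (difference: 4.5%)
  H: 6.1% (difference: 4.7%)
  R: 6.0% (difference: 4.8%)
  D: 4.3% (difference: 6.5%)
Step 3: 'J' most likely represents 'T' (frequency 9.1%).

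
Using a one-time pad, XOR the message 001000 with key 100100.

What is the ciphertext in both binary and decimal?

Step 1: Write out the XOR operation bit by bit:
  Message: 001000
  Key:     100100
  XOR:     101100
Step 2: Convert to decimal: 101100 = 44.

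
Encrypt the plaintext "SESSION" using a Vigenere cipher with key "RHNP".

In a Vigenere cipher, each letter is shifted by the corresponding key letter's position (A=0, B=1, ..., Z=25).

Step 1: Repeat key to match plaintext length:
  Plaintext: SESSION
  Key:       RHNPRHN
Step 2: Encrypt each letter:
  S(18) + R(17) = (18+17) mod 26 = 9 = J
  E(4) + H(7) = (4+7) mod 26 = 11 = L
  S(18) + N(13) = (18+13) mod 26 = 5 = F
  S(18) + P(15) = (18+15) mod 26 = 7 = H
  I(8) + R(17) = (8+17) mod 26 = 25 = Z
  O(14) + H(7) = (14+7) mod 26 = 21 = V
  N(13) + N(13) = (13+13) mod 26 = 0 = A
Ciphertext: JLFHZVA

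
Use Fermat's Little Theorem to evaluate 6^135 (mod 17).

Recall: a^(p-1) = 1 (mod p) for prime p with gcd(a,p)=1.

Step 1: Since 17 is prime, by Fermat's Little Theorem: 6^16 = 1 (mod 17).
Step 2: Reduce exponent: 135 mod 16 = 7.
Step 3: So 6^135 = 6^7 (mod 17).
Step 4: 6^7 mod 17 = 14.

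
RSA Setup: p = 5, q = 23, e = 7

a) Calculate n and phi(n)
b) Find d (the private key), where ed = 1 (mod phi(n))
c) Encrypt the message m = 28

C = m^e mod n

Step 1: n = 5 * 23 = 115.
Step 2: phi(n) = (5-1)(23-1) = 4 * 22 = 88.
Step 3: Find d = 7^(-1) mod 88 = 63.
  Verify: 7 * 63 = 441 = 1 (mod 88).
Step 4: C = 28^7 mod 115 = 17.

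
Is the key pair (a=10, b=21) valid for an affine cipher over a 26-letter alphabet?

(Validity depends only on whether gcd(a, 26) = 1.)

Step 1: Compute gcd(10, 26).
Step 2: gcd(10, 26) = 2.
Since gcd = 2 != 1, 10 shares a common factor with 26, so it cannot be used.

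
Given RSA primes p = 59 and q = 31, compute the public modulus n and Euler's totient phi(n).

Step 1: n = p * q = 59 * 31 = 1829.
Step 2: phi(n) = (p-1)(q-1) = 58 * 30 = 1740.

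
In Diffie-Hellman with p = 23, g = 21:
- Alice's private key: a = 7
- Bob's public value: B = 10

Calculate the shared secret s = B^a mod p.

Step 1: s = B^a mod p = 10^7 mod 23.
  10^1 mod 23 = 10
  10^2 mod 23 = (10 * 10) mod 23 = 8
  10^3 mod 23 = (8 * 10) mod 23 = 11
  10^4 mod 23 = (11 * 10) mod 23 = 18
  10^5 mod 23 = (18 * 10) mod 23 = 19
  10^6 mod 23 = (19 * 10) mod 23 = 6
  10^7 mod 23 = (6 * 10) mod 23 = 14
Result: shared secret = 14.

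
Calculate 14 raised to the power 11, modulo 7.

Step 1: Compute 14^11 mod 7 step by step, reducing modulo 7 at each step.
  14^1 mod 7 = 0
  14^2 mod 7 = (0 * 14) mod 7 = 0
  14^3 mod 7 = (0 * 14) mod 7 = 0
  14^4 mod 7 = (0 * 14) mod 7 = 0
  14^5 mod 7 = (0 * 14) mod 7 = 0
  14^6 mod 7 = (0 * 14) mod 7 = 0
  14^7 mod 7 = (0 * 14) mod 7 = 0
  14^8 mod 7 = (0 * 14) mod 7 = 0
  14^9 mod 7 = (0 * 14) mod 7 = 0
  14^10 mod 7 = (0 * 14) mod 7 = 0
  14^11 mod 7 = (0 * 14) mod 7 = 0
Step 2: Result = 0.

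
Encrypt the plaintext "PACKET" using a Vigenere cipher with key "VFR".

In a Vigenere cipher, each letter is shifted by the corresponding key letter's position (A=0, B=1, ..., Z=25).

Step 1: Repeat key to match plaintext length:
  Plaintext: PACKET
  Key:       VFRVFR
Step 2: Encrypt each letter:
  P(15) + V(21) = (15+21) mod 26 = 10 = K
  A(0) + F(5) = (0+5) mod 26 = 5 = F
  C(2) + R(17) = (2+17) mod 26 = 19 = T
  K(10) + V(21) = (10+21) mod 26 = 5 = F
  E(4) + F(5) = (4+5) mod 26 = 9 = J
  T(19) + R(17) = (19+17) mod 26 = 10 = K
Ciphertext: KFTFJK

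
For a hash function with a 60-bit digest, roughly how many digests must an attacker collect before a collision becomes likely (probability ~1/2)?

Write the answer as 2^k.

Step 1: The birthday paradox gives collision probability ~50% after sqrt(2^n) = 2^(n/2) hashes.
Step 2: For 60-bit output: 2^(60/2) = 2^30.
Step 3: Approximately 2^30 hash computations needed.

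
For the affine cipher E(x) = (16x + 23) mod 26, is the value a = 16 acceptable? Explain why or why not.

Step 1: Compute gcd(16, 26).
Step 2: gcd(16, 26) = 2.
Since gcd = 2 != 1, 16 shares a common factor with 26, so it cannot be used.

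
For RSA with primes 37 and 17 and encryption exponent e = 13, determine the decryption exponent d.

Step 1: n = 37 * 17 = 629.
Step 2: phi(n) = 36 * 16 = 576.
Step 3: Find d such that 13 * d = 1 (mod 576).
Step 4: d = 13^(-1) mod 576 = 133.
Verification: 13 * 133 = 1729 = 3 * 576 + 1.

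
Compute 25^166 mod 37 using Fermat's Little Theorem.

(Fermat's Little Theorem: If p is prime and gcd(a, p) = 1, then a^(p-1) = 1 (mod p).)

Step 1: Since 37 is prime, by Fermat's Little Theorem: 25^36 = 1 (mod 37).
Step 2: Reduce exponent: 166 mod 36 = 22.
Step 3: So 25^166 = 25^22 (mod 37).
Step 4: 25^22 mod 37 = 16.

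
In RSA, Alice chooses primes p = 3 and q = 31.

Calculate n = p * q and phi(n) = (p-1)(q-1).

Step 1: n = p * q = 3 * 31 = 93.
Step 2: phi(n) = (p-1)(q-1) = 2 * 30 = 60.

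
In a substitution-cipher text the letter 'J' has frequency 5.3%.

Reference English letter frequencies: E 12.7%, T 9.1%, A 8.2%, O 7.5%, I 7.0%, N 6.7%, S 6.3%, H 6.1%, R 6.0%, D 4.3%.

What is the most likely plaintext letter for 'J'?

Step 1: The observed frequency is 5.3%.
Step 2: Compare with English frequencies:
  E: 12.7% (difference: 7.4%)
  T: 9.1% (difference: 3.8%)
  A: 8.2% (difference: 2.9%)
  O: 7.5% (difference: 2.2%)
  I: 7.0% (difference: 1.7%)
  N: 6.7% (difference: 1.4%)
  S: 6.3% (difference: 1.0%)
  H: 6.1% (difference: 0.8%)
  R: 6.0% (difference: 0.7%) <-- closest
  D: 4.3% (difference: 1.0%)
Step 3: 'J' most likely represents 'R' (frequency 6.0%).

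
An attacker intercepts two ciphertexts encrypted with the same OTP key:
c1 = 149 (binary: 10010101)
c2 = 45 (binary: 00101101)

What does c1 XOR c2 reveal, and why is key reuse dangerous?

Step 1: c1 XOR c2 = (m1 XOR k) XOR (m2 XOR k).
Step 2: By XOR associativity/commutativity: = m1 XOR m2 XOR k XOR k = m1 XOR m2.
Step 3: 10010101 XOR 00101101 = 10111000 = 184.
Step 4: The key cancels out! An attacker learns m1 XOR m2 = 184, revealing the relationship between plaintexts.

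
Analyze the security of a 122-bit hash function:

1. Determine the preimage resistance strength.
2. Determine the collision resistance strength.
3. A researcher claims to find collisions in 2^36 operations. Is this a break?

Step 1: Preimage resistance requires brute-force of 2^122 operations.
Step 2: Collision resistance (birthday bound) = 2^(122/2) = 2^61.
Step 3: The claimed attack costs 2^36 operations.
Step 4: Since 2^36 < 2^61, the claimed attack beats the generic birthday bound, so collision resistance is broken.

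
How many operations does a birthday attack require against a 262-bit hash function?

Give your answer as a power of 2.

Step 1: The birthday paradox gives collision probability ~50% after sqrt(2^n) = 2^(n/2) hashes.
Step 2: For 262-bit output: 2^(262/2) = 2^131.
Step 3: Approximately 2^131 hash computations needed.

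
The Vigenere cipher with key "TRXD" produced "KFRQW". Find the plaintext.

Step 1: Extend key: TRXDT
Step 2: Decrypt each letter (c - k) mod 26:
  K(10) - T(19) = (10-19) mod 26 = 17 = R
  F(5) - R(17) = (5-17) mod 26 = 14 = O
  R(17) - X(23) = (17-23) mod 26 = 20 = U
  Q(16) - D(3) = (16-3) mod 26 = 13 = N
  W(22) - T(19) = (22-19) mod 26 = 3 = D
Plaintext: ROUND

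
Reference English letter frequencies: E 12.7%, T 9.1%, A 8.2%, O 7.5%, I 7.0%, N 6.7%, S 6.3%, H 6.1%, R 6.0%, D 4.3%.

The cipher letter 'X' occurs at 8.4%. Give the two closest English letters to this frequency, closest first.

Step 1: Observed frequency of 'X' is 8.4%.
Step 2: Compute distances to each reference frequency and sort:
  A (8.2%): difference = 0.2% <-- BEST
  T (9.1%): difference = 0.7% <-- RUNNER-UP
  O (7.5%): difference = 0.9%
  I (7.0%): difference = 1.4%
  N (6.7%): difference = 1.7%
Step 3: Most likely is 'A' (8.2%, diff 0.2%); second most likely is 'T' (9.1%, diff 0.7%).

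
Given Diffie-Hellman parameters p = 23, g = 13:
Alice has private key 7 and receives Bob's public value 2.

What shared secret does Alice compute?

Step 1: s = B^a mod p = 2^7 mod 23.
  2^1 mod 23 = 2
  2^2 mod 23 = (2 * 2) mod 23 = 4
  2^3 mod 23 = (4 * 2) mod 23 = 8
  2^4 mod 23 = (8 * 2) mod 23 = 16
  2^5 mod 23 = (16 * 2) mod 23 = 9
  2^6 mod 23 = (9 * 2) mod 23 = 18
  2^7 mod 23 = (18 * 2) mod 23 = 13
Result: shared secret = 13.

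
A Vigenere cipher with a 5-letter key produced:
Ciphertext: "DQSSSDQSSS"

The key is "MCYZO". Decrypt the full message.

Step 1: Key 'MCYZO' has length 5. Extended key: MCYZOMCYZO
Step 2: Decrypt each position:
  D(3) - M(12) = 17 = R
  Q(16) - C(2) = 14 = O
  S(18) - Y(24) = 20 = U
  S(18) - Z(25) = 19 = T
  S(18) - O(14) = 4 = E
  D(3) - M(12) = 17 = R
  Q(16) - C(2) = 14 = O
  S(18) - Y(24) = 20 = U
  S(18) - Z(25) = 19 = T
  S(18) - O(14) = 4 = E
Plaintext: ROUTEROUTE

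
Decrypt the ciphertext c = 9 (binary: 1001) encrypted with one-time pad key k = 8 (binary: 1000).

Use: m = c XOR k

Step 1: XOR ciphertext with key:
  Ciphertext: 1001
  Key:        1000
  XOR:        0001
Step 2: Plaintext = 0001 = 1 in decimal.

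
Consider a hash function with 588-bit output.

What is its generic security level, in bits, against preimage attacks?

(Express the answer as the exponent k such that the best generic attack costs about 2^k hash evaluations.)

Step 1: The hash has a 588-bit output.
Step 2: Preimage resistance means: given a digest h(x), it should be infeasible to find any input that hashes to it.
With a 588-bit output there are 2^588 possible digests, so a generic brute-force preimage search costs about 2^588 evaluations.
Step 3: Security level = 588 bits.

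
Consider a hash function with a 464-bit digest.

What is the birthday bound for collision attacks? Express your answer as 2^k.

Step 1: The birthday paradox gives collision probability ~50% after sqrt(2^n) = 2^(n/2) hashes.
Step 2: For 464-bit output: 2^(464/2) = 2^232.
Step 3: Approximately 2^232 hash computations needed.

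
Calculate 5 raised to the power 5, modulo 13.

Step 1: Compute 5^5 mod 13 step by step, reducing modulo 13 at each step.
  5^1 mod 13 = 5
  5^2 mod 13 = (5 * 5) mod 13 = 12
  5^3 mod 13 = (12 * 5) mod 13 = 8
  5^4 mod 13 = (8 * 5) mod 13 = 1
  5^5 mod 13 = (1 * 5) mod 13 = 5
Step 2: Result = 5.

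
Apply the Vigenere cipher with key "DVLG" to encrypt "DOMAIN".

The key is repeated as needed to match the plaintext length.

Step 1: Repeat key to match plaintext length:
  Plaintext: DOMAIN
  Key:       DVLGDV
Step 2: Encrypt each letter:
  D(3) + D(3) = (3+3) mod 26 = 6 = G
  O(14) + V(21) = (14+21) mod 26 = 9 = J
  M(12) + L(11) = (12+11) mod 26 = 23 = X
  A(0) + G(6) = (0+6) mod 26 = 6 = G
  I(8) + D(3) = (8+3) mod 26 = 11 = L
  N(13) + V(21) = (13+21) mod 26 = 8 = I
Ciphertext: GJXGLI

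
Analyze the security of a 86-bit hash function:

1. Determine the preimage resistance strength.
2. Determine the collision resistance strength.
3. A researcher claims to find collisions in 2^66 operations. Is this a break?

Step 1: Preimage resistance requires brute-force of 2^86 operations.
Step 2: Collision resistance (birthday bound) = 2^(86/2) = 2^43.
Step 3: The claimed attack costs 2^66 operations.
Step 4: Since 2^66 >= 2^43, the claimed attack is no faster than the generic birthday attack, so this does not break collision resistance.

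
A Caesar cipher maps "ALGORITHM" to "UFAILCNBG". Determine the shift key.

Step 1: Compare first letters: A (position 0) -> U (position 20).
Step 2: Shift = (20 - 0) mod 26 = 20.
The shift value is 20.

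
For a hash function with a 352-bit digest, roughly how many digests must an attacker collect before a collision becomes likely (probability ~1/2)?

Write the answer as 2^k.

Step 1: The birthday paradox gives collision probability ~50% after sqrt(2^n) = 2^(n/2) hashes.
Step 2: For 352-bit output: 2^(352/2) = 2^176.
Step 3: Approximately 2^176 hash computations needed.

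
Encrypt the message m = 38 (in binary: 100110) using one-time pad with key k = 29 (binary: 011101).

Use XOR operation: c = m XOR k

Step 1: Write out the XOR operation bit by bit:
  Message: 100110
  Key:     011101
  XOR:     111011
Step 2: Convert to decimal: 111011 = 59.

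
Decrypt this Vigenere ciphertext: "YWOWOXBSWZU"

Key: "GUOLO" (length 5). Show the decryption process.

Step 1: Key 'GUOLO' has length 5. Extended key: GUOLOGUOLOG
Step 2: Decrypt each position:
  Y(24) - G(6) = 18 = S
  W(22) - U(20) = 2 = C
  O(14) - O(14) = 0 = A
  W(22) - L(11) = 11 = L
  O(14) - O(14) = 0 = A
  X(23) - G(6) = 17 = R
  B(1) - U(20) = 7 = H
  S(18) - O(14) = 4 = E
  W(22) - L(11) = 11 = L
  Z(25) - O(14) = 11 = L
  U(20) - G(6) = 14 = O
Plaintext: SCALARHELLO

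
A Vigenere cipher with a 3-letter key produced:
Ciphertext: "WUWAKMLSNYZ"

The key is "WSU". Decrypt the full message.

Step 1: Key 'WSU' has length 3. Extended key: WSUWSUWSUWS
Step 2: Decrypt each position:
  W(22) - W(22) = 0 = A
  U(20) - S(18) = 2 = C
  W(22) - U(20) = 2 = C
  A(0) - W(22) = 4 = E
  K(10) - S(18) = 18 = S
  M(12) - U(20) = 18 = S
  L(11) - W(22) = 15 = P
  S(18) - S(18) = 0 = A
  N(13) - U(20) = 19 = T
  Y(24) - W(22) = 2 = C
  Z(25) - S(18) = 7 = H
Plaintext: ACCESSPATCH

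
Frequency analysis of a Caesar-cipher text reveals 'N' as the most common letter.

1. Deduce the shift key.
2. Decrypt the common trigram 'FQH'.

Step 1: In English, 'E' is the most frequent letter (12.7%).
Step 2: The most frequent ciphertext letter is 'N' (position 13).
Step 3: Shift = (13 - 4) mod 26 = 9.
Step 4: Decrypt 'FQH' by shifting back 9:
  F -> W
  Q -> H
  H -> Y
Step 5: 'FQH' decrypts to 'WHY'.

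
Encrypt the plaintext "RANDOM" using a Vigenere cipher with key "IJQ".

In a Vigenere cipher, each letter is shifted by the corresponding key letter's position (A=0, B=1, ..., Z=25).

Step 1: Repeat key to match plaintext length:
  Plaintext: RANDOM
  Key:       IJQIJQ
Step 2: Encrypt each letter:
  R(17) + I(8) = (17+8) mod 26 = 25 = Z
  A(0) + J(9) = (0+9) mod 26 = 9 = J
  N(13) + Q(16) = (13+16) mod 26 = 3 = D
  D(3) + I(8) = (3+8) mod 26 = 11 = L
  O(14) + J(9) = (14+9) mod 26 = 23 = X
  M(12) + Q(16) = (12+16) mod 26 = 2 = C
Ciphertext: ZJDLXC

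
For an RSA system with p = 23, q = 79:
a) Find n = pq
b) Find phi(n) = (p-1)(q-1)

Step 1: n = p * q = 23 * 79 = 1817.
Step 2: phi(n) = (p-1)(q-1) = 22 * 78 = 1716.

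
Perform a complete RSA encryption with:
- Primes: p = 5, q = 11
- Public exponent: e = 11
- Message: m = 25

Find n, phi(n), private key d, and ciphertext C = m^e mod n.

Step 1: n = 5 * 11 = 55.
Step 2: phi(n) = (5-1)(11-1) = 4 * 10 = 40.
Step 3: Find d = 11^(-1) mod 40 = 11.
  Verify: 11 * 11 = 121 = 1 (mod 40).
Step 4: C = 25^11 mod 55 = 25.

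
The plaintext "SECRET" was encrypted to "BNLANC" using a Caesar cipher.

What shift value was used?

Step 1: Compare first letters: S (position 18) -> B (position 1).
Step 2: Shift = (1 - 18) mod 26 = 9.
The shift value is 9.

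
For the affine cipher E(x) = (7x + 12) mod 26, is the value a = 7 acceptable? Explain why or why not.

Step 1: Compute gcd(7, 26).
Step 2: gcd(7, 26) = 1.
Since gcd = 1, 7 is coprime with 26, so it is a valid key.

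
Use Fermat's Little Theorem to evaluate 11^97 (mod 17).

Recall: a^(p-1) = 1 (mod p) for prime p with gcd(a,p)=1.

Step 1: Since 17 is prime, by Fermat's Little Theorem: 11^16 = 1 (mod 17).
Step 2: Reduce exponent: 97 mod 16 = 1.
Step 3: So 11^97 = 11^1 (mod 17).
Step 4: 11^1 mod 17 = 11.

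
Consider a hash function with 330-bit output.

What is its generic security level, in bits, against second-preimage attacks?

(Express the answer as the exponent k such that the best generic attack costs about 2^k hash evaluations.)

Step 1: The hash has a 330-bit output.
Step 2: Second-preimage resistance means: given a specific input x, it should be infeasible to find a different y with h(y) = h(x).
With a 330-bit output, a generic search for a second preimage costs about 2^330 evaluations (each trial matches the fixed target with probability 2^-330).
Step 3: Security level = 330 bits.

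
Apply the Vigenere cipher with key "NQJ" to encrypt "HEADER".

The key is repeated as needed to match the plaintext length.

Step 1: Repeat key to match plaintext length:
  Plaintext: HEADER
  Key:       NQJNQJ
Step 2: Encrypt each letter:
  H(7) + N(13) = (7+13) mod 26 = 20 = U
  E(4) + Q(16) = (4+16) mod 26 = 20 = U
  A(0) + J(9) = (0+9) mod 26 = 9 = J
  D(3) + N(13) = (3+13) mod 26 = 16 = Q
  E(4) + Q(16) = (4+16) mod 26 = 20 = U
  R(17) + J(9) = (17+9) mod 26 = 0 = A
Ciphertext: UUJQUA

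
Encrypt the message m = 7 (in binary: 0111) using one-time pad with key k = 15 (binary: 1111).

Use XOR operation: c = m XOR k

Step 1: Write out the XOR operation bit by bit:
  Message: 0111
  Key:     1111
  XOR:     1000
Step 2: Convert to decimal: 1000 = 8.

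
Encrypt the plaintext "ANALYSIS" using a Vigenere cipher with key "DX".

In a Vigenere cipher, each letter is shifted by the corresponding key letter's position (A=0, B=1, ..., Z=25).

Step 1: Repeat key to match plaintext length:
  Plaintext: ANALYSIS
  Key:       DXDXDXDX
Step 2: Encrypt each letter:
  A(0) + D(3) = (0+3) mod 26 = 3 = D
  N(13) + X(23) = (13+23) mod 26 = 10 = K
  A(0) + D(3) = (0+3) mod 26 = 3 = D
  L(11) + X(23) = (11+23) mod 26 = 8 = I
  Y(24) + D(3) = (24+3) mod 26 = 1 = B
  S(18) + X(23) = (18+23) mod 26 = 15 = P
  I(8) + D(3) = (8+3) mod 26 = 11 = L
  S(18) + X(23) = (18+23) mod 26 = 15 = P
Ciphertext: DKDIBPLP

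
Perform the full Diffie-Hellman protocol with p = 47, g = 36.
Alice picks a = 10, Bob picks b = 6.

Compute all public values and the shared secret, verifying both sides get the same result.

Step 1: A = g^a mod p = 36^10 mod 47 = 42.
Step 2: B = g^b mod p = 36^6 mod 47 = 37.
Step 3: Alice computes s = B^a mod p = 37^10 mod 47 = 21.
Step 4: Bob computes s = A^b mod p = 42^6 mod 47 = 21.
Both sides agree: shared secret = 21.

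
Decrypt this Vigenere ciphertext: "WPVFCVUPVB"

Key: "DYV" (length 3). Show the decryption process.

Step 1: Key 'DYV' has length 3. Extended key: DYVDYVDYVD
Step 2: Decrypt each position:
  W(22) - D(3) = 19 = T
  P(15) - Y(24) = 17 = R
  V(21) - V(21) = 0 = A
  F(5) - D(3) = 2 = C
  C(2) - Y(24) = 4 = E
  V(21) - V(21) = 0 = A
  U(20) - D(3) = 17 = R
  P(15) - Y(24) = 17 = R
  V(21) - V(21) = 0 = A
  B(1) - D(3) = 24 = Y
Plaintext: TRACEARRAY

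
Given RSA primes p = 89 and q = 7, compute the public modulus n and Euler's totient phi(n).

Step 1: n = p * q = 89 * 7 = 623.
Step 2: phi(n) = (p-1)(q-1) = 88 * 6 = 528.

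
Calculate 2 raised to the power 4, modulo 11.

Step 1: Compute 2^4 mod 11 step by step, reducing modulo 11 at each step.
  2^1 mod 11 = 2
  2^2 mod 11 = (2 * 2) mod 11 = 4
  2^3 mod 11 = (4 * 2) mod 11 = 8
  2^4 mod 11 = (8 * 2) mod 11 = 5
Step 2: Result = 5.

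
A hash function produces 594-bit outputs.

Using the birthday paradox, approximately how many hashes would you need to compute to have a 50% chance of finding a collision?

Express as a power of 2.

Step 1: The birthday paradox gives collision probability ~50% after sqrt(2^n) = 2^(n/2) hashes.
Step 2: For 594-bit output: 2^(594/2) = 2^297.
Step 3: Approximately 2^297 hash computations needed.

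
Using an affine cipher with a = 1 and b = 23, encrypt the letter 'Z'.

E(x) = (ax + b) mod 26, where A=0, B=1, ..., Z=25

Step 1: Convert 'Z' to number: x = 25.
Step 2: E(25) = (1 * 25 + 23) mod 26 = 48 mod 26 = 22.
Step 3: Convert 22 back to letter: W.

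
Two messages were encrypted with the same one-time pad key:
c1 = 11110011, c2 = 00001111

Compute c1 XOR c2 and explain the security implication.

Step 1: c1 XOR c2 = (m1 XOR k) XOR (m2 XOR k).
Step 2: By XOR associativity/commutativity: = m1 XOR m2 XOR k XOR k = m1 XOR m2.
Step 3: 11110011 XOR 00001111 = 11111100 = 252.
Step 4: The key cancels out! An attacker learns m1 XOR m2 = 252, revealing the relationship between plaintexts.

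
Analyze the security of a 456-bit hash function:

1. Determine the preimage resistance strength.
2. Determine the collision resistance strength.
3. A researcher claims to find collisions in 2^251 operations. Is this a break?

Step 1: Preimage resistance requires brute-force of 2^456 operations.
Step 2: Collision resistance (birthday bound) = 2^(456/2) = 2^228.
Step 3: The claimed attack costs 2^251 operations.
Step 4: Since 2^251 >= 2^228, the claimed attack is no faster than the generic birthday attack, so this does not break collision resistance.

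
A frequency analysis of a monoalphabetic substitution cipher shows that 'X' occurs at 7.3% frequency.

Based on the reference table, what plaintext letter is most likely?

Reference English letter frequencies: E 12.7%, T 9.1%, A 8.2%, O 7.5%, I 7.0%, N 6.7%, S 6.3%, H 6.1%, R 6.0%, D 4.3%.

Step 1: The observed frequency is 7.3%.
Step 2: Compare with English frequencies:
  E: 12.7% (difference: 5.4%)
  T: 9.1% (difference: 1.8%)
  A: 8.2% (difference: 0.9%)
  O: 7.5% (difference: 0.2%) <-- closest
  I: 7.0% (difference: 0.3%)
  N: 6.7% (difference: 0.6%)
  S: 6.3% (difference: 1.0%)
  H: 6.1% (difference: 1.2%)
  R: 6.0% (difference: 1.3%)
  D: 4.3% (difference: 3.0%)
Step 3: 'X' most likely represents 'O' (frequency 7.5%).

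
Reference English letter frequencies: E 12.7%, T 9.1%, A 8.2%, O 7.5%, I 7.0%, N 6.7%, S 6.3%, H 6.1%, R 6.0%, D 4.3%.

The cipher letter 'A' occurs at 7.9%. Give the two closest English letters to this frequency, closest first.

Step 1: Observed frequency of 'A' is 7.9%.
Step 2: Compute distances to each reference frequency and sort:
  A (8.2%): difference = 0.3% <-- BEST
  O (7.5%): difference = 0.4% <-- RUNNER-UP
  I (7.0%): difference = 0.9%
  T (9.1%): difference = 1.2%
  N (6.7%): difference = 1.2%
Step 3: Most likely is 'A' (8.2%, diff 0.3%); second most likely is 'O' (7.5%, diff 0.4%).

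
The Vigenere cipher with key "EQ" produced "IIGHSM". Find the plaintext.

Step 1: Extend key: EQEQEQ
Step 2: Decrypt each letter (c - k) mod 26:
  I(8) - E(4) = (8-4) mod 26 = 4 = E
  I(8) - Q(16) = (8-16) mod 26 = 18 = S
  G(6) - E(4) = (6-4) mod 26 = 2 = C
  H(7) - Q(16) = (7-16) mod 26 = 17 = R
  S(18) - E(4) = (18-4) mod 26 = 14 = O
  M(12) - Q(16) = (12-16) mod 26 = 22 = W
Plaintext: ESCROW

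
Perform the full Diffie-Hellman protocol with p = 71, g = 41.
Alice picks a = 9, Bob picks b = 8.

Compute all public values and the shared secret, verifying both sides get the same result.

Step 1: A = g^a mod p = 41^9 mod 71 = 23.
Step 2: B = g^b mod p = 41^8 mod 71 = 30.
Step 3: Alice computes s = B^a mod p = 30^9 mod 71 = 48.
Step 4: Bob computes s = A^b mod p = 23^8 mod 71 = 48.
Both sides agree: shared secret = 48.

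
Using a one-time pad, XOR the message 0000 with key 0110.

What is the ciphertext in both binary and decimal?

Step 1: Write out the XOR operation bit by bit:
  Message: 0000
  Key:     0110
  XOR:     0110
Step 2: Convert to decimal: 0110 = 6.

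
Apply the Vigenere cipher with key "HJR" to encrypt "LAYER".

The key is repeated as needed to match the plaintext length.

Step 1: Repeat key to match plaintext length:
  Plaintext: LAYER
  Key:       HJRHJ
Step 2: Encrypt each letter:
  L(11) + H(7) = (11+7) mod 26 = 18 = S
  A(0) + J(9) = (0+9) mod 26 = 9 = J
  Y(24) + R(17) = (24+17) mod 26 = 15 = P
  E(4) + H(7) = (4+7) mod 26 = 11 = L
  R(17) + J(9) = (17+9) mod 26 = 0 = A
Ciphertext: SJPLA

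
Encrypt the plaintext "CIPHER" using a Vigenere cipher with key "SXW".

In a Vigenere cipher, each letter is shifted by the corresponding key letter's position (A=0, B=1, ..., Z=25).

Step 1: Repeat key to match plaintext length:
  Plaintext: CIPHER
  Key:       SXWSXW
Step 2: Encrypt each letter:
  C(2) + S(18) = (2+18) mod 26 = 20 = U
  I(8) + X(23) = (8+23) mod 26 = 5 = F
  P(15) + W(22) = (15+22) mod 26 = 11 = L
  H(7) + S(18) = (7+18) mod 26 = 25 = Z
  E(4) + X(23) = (4+23) mod 26 = 1 = B
  R(17) + W(22) = (17+22) mod 26 = 13 = N
Ciphertext: UFLZBN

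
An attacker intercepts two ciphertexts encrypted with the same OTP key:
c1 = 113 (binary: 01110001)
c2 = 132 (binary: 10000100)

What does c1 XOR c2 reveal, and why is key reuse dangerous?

Step 1: c1 XOR c2 = (m1 XOR k) XOR (m2 XOR k).
Step 2: By XOR associativity/commutativity: = m1 XOR m2 XOR k XOR k = m1 XOR m2.
Step 3: 01110001 XOR 10000100 = 11110101 = 245.
Step 4: The key cancels out! An attacker learns m1 XOR m2 = 245, revealing the relationship between plaintexts.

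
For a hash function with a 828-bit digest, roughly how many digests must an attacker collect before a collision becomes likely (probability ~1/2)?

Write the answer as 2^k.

Step 1: The birthday paradox gives collision probability ~50% after sqrt(2^n) = 2^(n/2) hashes.
Step 2: For 828-bit output: 2^(828/2) = 2^414.
Step 3: Approximately 2^414 hash computations needed.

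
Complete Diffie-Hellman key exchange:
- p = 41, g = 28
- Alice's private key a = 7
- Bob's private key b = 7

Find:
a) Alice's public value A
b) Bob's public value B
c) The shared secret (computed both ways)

Step 1: A = g^a mod p = 28^7 mod 41 = 15.
Step 2: B = g^b mod p = 28^7 mod 41 = 15.
Step 3: Alice computes s = B^a mod p = 15^7 mod 41 = 34.
Step 4: Bob computes s = A^b mod p = 15^7 mod 41 = 34.
Both sides agree: shared secret = 34.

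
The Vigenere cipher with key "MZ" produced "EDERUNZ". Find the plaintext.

Step 1: Extend key: MZMZMZM
Step 2: Decrypt each letter (c - k) mod 26:
  E(4) - M(12) = (4-12) mod 26 = 18 = S
  D(3) - Z(25) = (3-25) mod 26 = 4 = E
  E(4) - M(12) = (4-12) mod 26 = 18 = S
  R(17) - Z(25) = (17-25) mod 26 = 18 = S
  U(20) - M(12) = (20-12) mod 26 = 8 = I
  N(13) - Z(25) = (13-25) mod 26 = 14 = O
  Z(25) - M(12) = (25-12) mod 26 = 13 = N
Plaintext: SESSION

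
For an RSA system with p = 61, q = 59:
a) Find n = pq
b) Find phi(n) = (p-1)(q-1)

Step 1: n = p * q = 61 * 59 = 3599.
Step 2: phi(n) = (p-1)(q-1) = 60 * 58 = 3480.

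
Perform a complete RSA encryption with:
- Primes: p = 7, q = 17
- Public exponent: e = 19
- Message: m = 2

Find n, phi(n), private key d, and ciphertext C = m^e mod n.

Step 1: n = 7 * 17 = 119.
Step 2: phi(n) = (7-1)(17-1) = 6 * 16 = 96.
Step 3: Find d = 19^(-1) mod 96 = 91.
  Verify: 19 * 91 = 1729 = 1 (mod 96).
Step 4: C = 2^19 mod 119 = 93.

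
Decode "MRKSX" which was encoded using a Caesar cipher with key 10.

Step 1: Reverse the shift by subtracting 10 from each letter position.
  M (position 12) -> position (12-10) mod 26 = 2 -> C
  R (position 17) -> position (17-10) mod 26 = 7 -> H
  K (position 10) -> position (10-10) mod 26 = 0 -> A
  S (position 18) -> position (18-10) mod 26 = 8 -> I
  X (position 23) -> position (23-10) mod 26 = 13 -> N
Decrypted message: CHAIN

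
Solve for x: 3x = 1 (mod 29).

Step 1: We need x such that 3 * x = 1 (mod 29).
Step 2: Using the extended Euclidean algorithm or trial:
  3 * 10 = 30 = 1 * 29 + 1.
Step 3: Since 30 mod 29 = 1, the inverse is x = 10.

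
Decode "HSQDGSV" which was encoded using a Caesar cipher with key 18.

Step 1: Reverse the shift by subtracting 18 from each letter position.
  H (position 7) -> position (7-18) mod 26 = 15 -> P
  S (position 18) -> position (18-18) mod 26 = 0 -> A
  Q (position 16) -> position (16-18) mod 26 = 24 -> Y
  D (position 3) -> position (3-18) mod 26 = 11 -> L
  G (position 6) -> position (6-18) mod 26 = 14 -> O
  S (position 18) -> position (18-18) mod 26 = 0 -> A
  V (position 21) -> position (21-18) mod 26 = 3 -> D
Decrypted message: PAYLOAD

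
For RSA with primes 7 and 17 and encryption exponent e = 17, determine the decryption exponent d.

Step 1: n = 7 * 17 = 119.
Step 2: phi(n) = 6 * 16 = 96.
Step 3: Find d such that 17 * d = 1 (mod 96).
Step 4: d = 17^(-1) mod 96 = 17.
Verification: 17 * 17 = 289 = 3 * 96 + 1.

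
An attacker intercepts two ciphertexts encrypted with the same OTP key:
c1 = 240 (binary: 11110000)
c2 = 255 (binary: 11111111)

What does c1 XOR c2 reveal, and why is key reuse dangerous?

Step 1: c1 XOR c2 = (m1 XOR k) XOR (m2 XOR k).
Step 2: By XOR associativity/commutativity: = m1 XOR m2 XOR k XOR k = m1 XOR m2.
Step 3: 11110000 XOR 11111111 = 00001111 = 15.
Step 4: The key cancels out! An attacker learns m1 XOR m2 = 15, revealing the relationship between plaintexts.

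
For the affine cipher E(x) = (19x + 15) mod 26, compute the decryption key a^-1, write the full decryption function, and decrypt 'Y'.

Step 1: Find a^-1, the modular inverse of 19 mod 26.
Step 2: We need 19 * a^-1 = 1 (mod 26).
Step 3: 19 * 11 = 209 = 8 * 26 + 1, so a^-1 = 11.
Step 4: D(y) = 11(y - 15) mod 26.
Step 5: Apply to 'Y' (y = 24): D(24) = 11 * (24 - 15) mod 26 = 11 * 9 mod 26 = 21 -> 'V'.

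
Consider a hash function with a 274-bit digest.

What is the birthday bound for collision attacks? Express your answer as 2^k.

Step 1: The birthday paradox gives collision probability ~50% after sqrt(2^n) = 2^(n/2) hashes.
Step 2: For 274-bit output: 2^(274/2) = 2^137.
Step 3: Approximately 2^137 hash computations needed.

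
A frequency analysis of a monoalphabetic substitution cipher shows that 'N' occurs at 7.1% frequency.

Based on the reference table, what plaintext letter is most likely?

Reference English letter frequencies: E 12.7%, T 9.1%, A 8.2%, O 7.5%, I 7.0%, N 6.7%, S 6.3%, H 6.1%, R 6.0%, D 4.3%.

Step 1: The observed frequency is 7.1%.
Step 2: Compare with English frequencies:
  E: 12.7% (difference: 5.6%)
  T: 9.1% (difference: 2.0%)
  A: 8.2% (difference: 1.1%)
  O: 7.5% (difference: 0.4%)
  I: 7.0% (difference: 0.1%) <-- closest
  N: 6.7% (difference: 0.4%)
  S: 6.3% (difference: 0.8%)
  H: 6.1% (difference: 1.0%)
  R: 6.0% (difference: 1.1%)
  D: 4.3% (difference: 2.8%)
Step 3: 'N' most likely represents 'I' (frequency 7.0%).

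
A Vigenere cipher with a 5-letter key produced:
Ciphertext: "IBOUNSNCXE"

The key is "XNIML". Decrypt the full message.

Step 1: Key 'XNIML' has length 5. Extended key: XNIMLXNIML
Step 2: Decrypt each position:
  I(8) - X(23) = 11 = L
  B(1) - N(13) = 14 = O
  O(14) - I(8) = 6 = G
  U(20) - M(12) = 8 = I
  N(13) - L(11) = 2 = C
  S(18) - X(23) = 21 = V
  N(13) - N(13) = 0 = A
  C(2) - I(8) = 20 = U
  X(23) - M(12) = 11 = L
  E(4) - L(11) = 19 = T
Plaintext: LOGICVAULT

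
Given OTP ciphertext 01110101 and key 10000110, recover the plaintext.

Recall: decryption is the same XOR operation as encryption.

Step 1: XOR ciphertext with key:
  Ciphertext: 01110101
  Key:        10000110
  XOR:        11110011
Step 2: Plaintext = 11110011 = 243 in decimal.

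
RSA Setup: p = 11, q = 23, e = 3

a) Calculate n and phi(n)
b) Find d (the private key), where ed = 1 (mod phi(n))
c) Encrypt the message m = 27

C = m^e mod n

Step 1: n = 11 * 23 = 253.
Step 2: phi(n) = (11-1)(23-1) = 10 * 22 = 220.
Step 3: Find d = 3^(-1) mod 220 = 147.
  Verify: 3 * 147 = 441 = 1 (mod 220).
Step 4: C = 27^3 mod 253 = 202.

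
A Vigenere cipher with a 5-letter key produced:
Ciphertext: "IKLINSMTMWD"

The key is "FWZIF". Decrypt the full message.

Step 1: Key 'FWZIF' has length 5. Extended key: FWZIFFWZIFF
Step 2: Decrypt each position:
  I(8) - F(5) = 3 = D
  K(10) - W(22) = 14 = O
  L(11) - Z(25) = 12 = M
  I(8) - I(8) = 0 = A
  N(13) - F(5) = 8 = I
  S(18) - F(5) = 13 = N
  M(12) - W(22) = 16 = Q
  T(19) - Z(25) = 20 = U
  M(12) - I(8) = 4 = E
  W(22) - F(5) = 17 = R
  D(3) - F(5) = 24 = Y
Plaintext: DOMAINQUERY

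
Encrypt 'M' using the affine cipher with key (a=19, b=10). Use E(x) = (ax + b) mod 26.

Step 1: Convert 'M' to number: x = 12.
Step 2: E(12) = (19 * 12 + 10) mod 26 = 238 mod 26 = 4.
Step 3: Convert 4 back to letter: E.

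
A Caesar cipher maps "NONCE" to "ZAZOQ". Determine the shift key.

Step 1: Compare first letters: N (position 13) -> Z (position 25).
Step 2: Shift = (25 - 13) mod 26 = 12.
The shift value is 12.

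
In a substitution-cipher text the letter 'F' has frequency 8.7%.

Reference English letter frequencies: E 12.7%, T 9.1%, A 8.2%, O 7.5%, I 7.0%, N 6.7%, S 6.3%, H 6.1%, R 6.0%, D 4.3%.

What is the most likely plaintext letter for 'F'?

Step 1: The observed frequency is 8.7%.
Step 2: Compare with English frequencies:
  E: 12.7% (difference: 4.0%)
  T: 9.1% (difference: 0.4%) <-- closest
  A: 8.2% (difference: 0.5%)
  O: 7.5% (difference: 1.2%)
  I: 7.0% (difference: 1.7%)
  N: 6.7% (difference: 2.0%)
  S: 6.3% (difference: 2.4%)
  H: 6.1% (difference: 2.6%)
  R: 6.0% (difference: 2.7%)
  D: 4.3% (difference: 4.4%)
Step 3: 'F' most likely represents 'T' (frequency 9.1%).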